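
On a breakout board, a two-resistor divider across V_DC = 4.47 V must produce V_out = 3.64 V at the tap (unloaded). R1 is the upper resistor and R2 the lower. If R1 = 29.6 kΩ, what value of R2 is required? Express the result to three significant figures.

Required fraction k = V_out/V_DC = 0.8143.
R2 = R1 · 0.8143/(1 − 0.8143) = 129.8 kΩ.

R2 ≈ 130 kΩ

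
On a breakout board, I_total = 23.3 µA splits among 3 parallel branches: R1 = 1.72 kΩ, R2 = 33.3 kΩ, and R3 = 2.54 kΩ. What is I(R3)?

Total conductance ΣG = 1/1.72 + 1/33.3 + 1/2.54 = 1.005 (units of 1/kΩ).
R3 takes the fraction G_k/ΣG = 0.3937/1.005 = 0.3917, so I = 23.3 × 0.3917 = 9.126 µA.

I ≈ 9.13 µA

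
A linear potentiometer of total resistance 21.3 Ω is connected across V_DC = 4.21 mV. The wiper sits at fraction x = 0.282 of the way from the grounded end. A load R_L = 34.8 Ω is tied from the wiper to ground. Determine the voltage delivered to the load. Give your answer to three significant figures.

The pot divides into 15.29 Ω above the wiper and 6.007 Ω below.
Lower segment in parallel with the load: 6.007 ‖ 34.8 = 5.122 Ω.
Loaded-divider output: V_out = 4.21 × 0.2509 = 1.056 mV.

V_out ≈ 1.06 mV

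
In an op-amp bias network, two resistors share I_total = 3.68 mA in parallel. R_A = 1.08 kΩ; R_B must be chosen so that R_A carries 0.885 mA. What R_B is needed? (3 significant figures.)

R_B ≈ 0.342 kΩ

Two-branch current divider: I_A = I_total · R_B/(R_A + R_B).
0.885/3.68 = R_B/(R_A + R_B) → R_B = R_A · (0.2405)/(1 − 0.2405) = 1.08 × 0.3166 = 0.3420 kΩ.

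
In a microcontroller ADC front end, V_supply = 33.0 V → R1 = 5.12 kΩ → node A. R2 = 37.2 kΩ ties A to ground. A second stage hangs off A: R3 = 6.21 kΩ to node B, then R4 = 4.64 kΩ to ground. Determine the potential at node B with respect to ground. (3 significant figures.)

Looking into the second stage from A: R3 + R4 = 10.85 kΩ appears in parallel with R2.
R2 ‖ (R3+R4) = 8.400 kΩ.
V_A = 33.0 × 8.400/(5.12 + 8.400) = 20.50 V.
V_B = V_A × 0.4276 = 8.768 V.

V_B ≈ 8.77 V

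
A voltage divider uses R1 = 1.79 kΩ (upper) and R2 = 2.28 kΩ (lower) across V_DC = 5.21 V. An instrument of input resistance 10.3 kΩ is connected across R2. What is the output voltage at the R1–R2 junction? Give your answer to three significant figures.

V_out ≈ 2.66 V

First combine the lower leg with the load: R2 ‖ R_L = 1.867 kΩ.
Voltage divider with the loaded lower leg: V_out = 5.21 × 1.867/(1.79 + 1.867) = 5.21 × 0.5105 = 2.660 V.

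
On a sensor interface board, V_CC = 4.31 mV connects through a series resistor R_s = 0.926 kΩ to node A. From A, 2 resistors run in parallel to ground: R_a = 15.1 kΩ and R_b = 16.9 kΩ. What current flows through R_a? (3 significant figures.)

I ≈ 0.256 µA

Combine the parallel branches: R_p = (1/15.1 + 1/16.9)⁻¹ = 7.975 kΩ.
Node voltage V_A = V_CC · R_p/(R_s + R_p) = 4.31 × 0.8960 = 3.862 mV.
I(R_a) = V_A / R_a = 3.862/15.1 = 0.2557 µA.
(Equivalently: I_total = 0.4842 µA, then current-divider fraction G_k/ΣG = 0.5281.)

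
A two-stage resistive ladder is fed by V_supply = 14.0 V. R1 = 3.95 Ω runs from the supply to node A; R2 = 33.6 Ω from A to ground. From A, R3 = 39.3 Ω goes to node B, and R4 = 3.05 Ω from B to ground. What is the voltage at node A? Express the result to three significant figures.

The second stage (R3 + R4 = 42.35 Ω) loads node A in parallel with R2.
Effective lower resistance at A: R2 ‖ 42.35 = 18.74 Ω.
So V_A = 14.0 × 0.8259 = 11.56 V.

V_A ≈ 11.6 V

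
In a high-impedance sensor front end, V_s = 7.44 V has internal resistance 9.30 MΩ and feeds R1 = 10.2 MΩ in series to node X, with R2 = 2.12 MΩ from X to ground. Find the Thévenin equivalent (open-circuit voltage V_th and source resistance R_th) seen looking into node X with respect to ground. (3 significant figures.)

V_th ≈ 0.730 V, R_th ≈ 1.91 MΩ

R1' = 9.30 + 10.2 = 19.50 MΩ (source resistance + R1).
With X open, the divider is unloaded: V_th = 7.44 × 2.12/21.62 = 0.7295 V.
With V_s suppressed (replaced by a short), R_th = R1' ‖ R2 = (19.50 × 2.12)/(19.50 + 2.12) = 1.912 MΩ.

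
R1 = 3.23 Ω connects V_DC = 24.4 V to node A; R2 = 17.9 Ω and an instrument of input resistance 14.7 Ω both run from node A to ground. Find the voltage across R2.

The load sits in parallel with R2, giving an effective lower resistance R2' = R2·R_L/(R2+R_L) = 8.071 Ω.
Voltage divider with the loaded lower leg: V_out = 24.4 × 8.071/(3.23 + 8.071) = 24.4 × 0.7142 = 17.43 V.
(Unloaded it would be 20.7 V; the load pulls it down.)

V_out ≈ 17.4 V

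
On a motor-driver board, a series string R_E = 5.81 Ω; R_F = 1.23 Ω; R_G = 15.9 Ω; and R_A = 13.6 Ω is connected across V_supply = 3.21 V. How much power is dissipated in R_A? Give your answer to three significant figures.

The common current is I = 3.21/36.54 = 0.08785 A.
V(R_A) = I·R = 1.195 V; P = V·I = 1.195 × 0.08785 = 0.1050 W.

P ≈ 0.105 W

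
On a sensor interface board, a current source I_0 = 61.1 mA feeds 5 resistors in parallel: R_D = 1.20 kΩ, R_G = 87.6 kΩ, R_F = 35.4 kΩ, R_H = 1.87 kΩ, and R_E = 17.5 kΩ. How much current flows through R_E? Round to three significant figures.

Conductances: ΣG = 1/1.20 + 1/87.6 + 1/35.4 + 1/1.87 + 1/17.5 = 1.465 (1/kΩ).
By the current-divider rule, I = I_0 · G_k/ΣG = 61.1 × 0.03901 = 2.383 mA.

I ≈ 2.38 mA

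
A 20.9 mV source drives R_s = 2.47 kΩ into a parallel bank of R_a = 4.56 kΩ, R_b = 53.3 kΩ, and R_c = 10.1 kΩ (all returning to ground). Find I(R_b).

Parallel bank: R_p = 1/(1/4.56 + 1/53.3 + 1/10.1) = 2.967 kΩ.
Node voltage V_A = V_in · R_p/(R_s + R_p) = 20.9 × 0.5457 = 11.40 mV.
Branch current I = V_A/R_b = 11.40/53.3 = 0.2140 µA.

I ≈ 0.214 µA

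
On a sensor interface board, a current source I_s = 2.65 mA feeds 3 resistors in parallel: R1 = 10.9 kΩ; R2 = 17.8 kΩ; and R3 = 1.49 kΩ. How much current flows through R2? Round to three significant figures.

Conductances: ΣG = 1/10.9 + 1/17.8 + 1/1.49 = 0.8191 (1/kΩ).
By the current-divider rule, I = I_s · G_k/ΣG = 2.65 × 0.06859 = 0.1818 mA.

I ≈ 0.182 mA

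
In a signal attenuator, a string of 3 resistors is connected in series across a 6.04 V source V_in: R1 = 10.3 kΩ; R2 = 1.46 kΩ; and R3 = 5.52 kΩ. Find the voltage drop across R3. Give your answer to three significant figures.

Series total: ΣR = 10.3 + 1.46 + 5.52 = 17.28 kΩ.
Voltage divider: V = V_in · (5.520 / 17.28) = 6.04 × 0.3194 = 1.929 V.

V ≈ 1.93 V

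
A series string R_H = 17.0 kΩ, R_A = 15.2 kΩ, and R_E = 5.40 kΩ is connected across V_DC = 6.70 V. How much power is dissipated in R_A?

P ≈ 0.483 mW

Series current I = V_DC/ΣR = 6.70/37.60 = 0.1782 mA.
V(R_A) = I·R = 2.709 V; P = V·I = 2.709 × 0.1782 = 0.4826 mW.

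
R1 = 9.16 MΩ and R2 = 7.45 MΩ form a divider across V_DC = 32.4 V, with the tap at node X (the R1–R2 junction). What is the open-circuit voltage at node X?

V_th ≈ 14.5 V

With X open, the divider is unloaded: V_th = 32.4 × 7.45/16.61 = 14.53 V.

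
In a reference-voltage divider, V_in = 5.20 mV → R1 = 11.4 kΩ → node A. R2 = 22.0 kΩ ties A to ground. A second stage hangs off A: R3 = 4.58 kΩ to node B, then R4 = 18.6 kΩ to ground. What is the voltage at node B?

V_B ≈ 2.08 mV

The second stage (R3 + R4 = 23.18 kΩ) loads node A in parallel with R2.
R2 ‖ (R3+R4) = 11.29 kΩ.
V_A = 5.20 × 11.29/(11.4 + 11.29) = 2.587 mV.
V_B = V_A × 0.8024 = 2.076 mV.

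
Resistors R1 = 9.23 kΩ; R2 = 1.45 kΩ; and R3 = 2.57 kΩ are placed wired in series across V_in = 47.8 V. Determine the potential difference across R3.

ΣR = 9.23 + 1.45 + 2.57 = 13.25 kΩ.
By the voltage-divider rule, V = 47.8 × 2.570/13.25 = 9.271 V.

V ≈ 9.27 V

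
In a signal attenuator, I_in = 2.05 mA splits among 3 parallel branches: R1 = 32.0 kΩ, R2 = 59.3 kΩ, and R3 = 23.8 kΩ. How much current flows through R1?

I ≈ 0.711 mA

Conductances: ΣG = 1/32.0 + 1/59.3 + 1/23.8 = 0.09013 (1/kΩ).
R1 takes the fraction G_k/ΣG = 0.03125/0.09013 = 0.3467, so I = 2.05 × 0.3467 = 0.7108 mA.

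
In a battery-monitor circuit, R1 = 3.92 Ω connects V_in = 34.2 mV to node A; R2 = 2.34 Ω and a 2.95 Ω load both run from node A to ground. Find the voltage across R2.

V_out ≈ 8.54 mV

R2 ‖ R_L = (2.34 × 2.95)/(2.34 + 2.95) = 1.305 Ω.
Voltage divider with the loaded lower leg: V_out = 34.2 × 1.305/(3.92 + 1.305) = 34.2 × 0.2497 = 8.541 mV.
(Unloaded it would be 12.8 mV; the load pulls it down.)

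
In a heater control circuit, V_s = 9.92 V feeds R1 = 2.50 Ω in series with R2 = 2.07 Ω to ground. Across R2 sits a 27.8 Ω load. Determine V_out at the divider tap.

First combine the lower leg with the load: R2 ‖ R_L = 1.927 Ω.
Voltage divider with the loaded lower leg: V_out = 9.92 × 1.927/(2.50 + 1.927) = 9.92 × 0.4352 = 4.317 V.
(Unloaded it would be 4.49 V; the load pulls it down.)

V_out ≈ 4.32 V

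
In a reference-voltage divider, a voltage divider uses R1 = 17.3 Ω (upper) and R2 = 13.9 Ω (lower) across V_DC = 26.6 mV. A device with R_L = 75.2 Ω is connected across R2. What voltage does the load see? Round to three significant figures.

The load sits in parallel with R2, giving an effective lower resistance R2' = R2·R_L/(R2+R_L) = 11.73 Ω.
Now apply the divider: V_out = 26.6 × 0.4041 = 10.75 mV.
(Unloaded it would be 11.9 mV; the load pulls it down.)

V_out ≈ 10.7 mV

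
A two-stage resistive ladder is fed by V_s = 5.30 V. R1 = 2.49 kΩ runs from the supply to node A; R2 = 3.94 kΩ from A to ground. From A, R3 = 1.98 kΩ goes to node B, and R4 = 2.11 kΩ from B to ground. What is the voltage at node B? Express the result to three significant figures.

V_B ≈ 1.22 V

Looking into the second stage from A: R3 + R4 = 4.090 kΩ appears in parallel with R2.
Effective lower resistance at A: R2 ‖ 4.090 = 2.007 kΩ.
First divider: V_A = V_s · 2.007/(2.49 + 2.007) = 2.365 V.
Stage 2 is unloaded, so V_B = V_A · R4/(R3+R4) = 2.365 × 2.11/4.090 = 1.220 V.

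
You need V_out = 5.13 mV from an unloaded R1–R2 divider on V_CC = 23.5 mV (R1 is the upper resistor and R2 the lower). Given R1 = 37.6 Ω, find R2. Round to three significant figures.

R2 ≈ 10.5 Ω

The divider ratio is R2/(R1+R2) = 5.13/23.5 = 0.2183.
So R2 = R1 · V_out/(V_CC − V_out) = 37.6 × 5.13/(23.5 − 5.13) = 37.6 × 0.2793 = 10.50 Ω.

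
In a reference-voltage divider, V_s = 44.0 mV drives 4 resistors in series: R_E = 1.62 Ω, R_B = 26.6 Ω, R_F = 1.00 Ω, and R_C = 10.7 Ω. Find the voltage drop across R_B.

V ≈ 29.3 mV

Series total: ΣR = 1.62 + 26.6 + 1.00 + 10.7 = 39.92 Ω.
By the voltage-divider rule, V = 44.0 × 26.60/39.92 = 29.32 mV.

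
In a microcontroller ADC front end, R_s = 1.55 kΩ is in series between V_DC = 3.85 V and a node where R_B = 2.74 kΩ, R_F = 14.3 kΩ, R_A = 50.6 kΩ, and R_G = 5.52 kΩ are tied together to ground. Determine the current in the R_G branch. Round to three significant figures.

Parallel bank: R_p = 1/(1/2.74 + 1/14.3 + 1/50.6 + 1/5.52) = 1.573 kΩ.
V_A by voltage divider: V_A = 3.85 × 1.573/(1.55 + 1.573) = 1.939 V.
I(R_G) = V_A / R_G = 1.939/5.52 = 0.3513 mA.

I ≈ 0.351 mA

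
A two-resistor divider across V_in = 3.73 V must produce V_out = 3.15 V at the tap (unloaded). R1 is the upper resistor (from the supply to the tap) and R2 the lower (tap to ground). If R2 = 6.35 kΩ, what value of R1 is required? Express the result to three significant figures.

The divider ratio is R2/(R1+R2) = 3.15/3.73 = 0.8445.
R1 = R2·(1/k − 1) = 6.35 × 0.1841 = 1.169 kΩ.

R1 ≈ 1.17 kΩ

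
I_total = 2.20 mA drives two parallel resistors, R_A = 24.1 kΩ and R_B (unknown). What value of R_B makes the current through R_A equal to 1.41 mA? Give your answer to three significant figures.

R_B ≈ 43.0 kΩ

Two-branch current divider: I_A = I_total · R_B/(R_A + R_B).
1.41/2.20 = R_B/(R_A + R_B) → R_B = R_A · (0.6409)/(1 − 0.6409) = 24.1 × 1.785 = 43.01 kΩ.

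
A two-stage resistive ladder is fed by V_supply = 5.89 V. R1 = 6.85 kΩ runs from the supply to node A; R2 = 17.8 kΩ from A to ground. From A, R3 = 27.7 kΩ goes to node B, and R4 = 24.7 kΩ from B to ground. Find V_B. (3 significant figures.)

V_B ≈ 1.83 V

The second stage (R3 + R4 = 52.40 kΩ) loads node A in parallel with R2.
R2 ‖ (R3+R4) = 13.29 kΩ.
First divider: V_A = V_supply · 13.29/(6.85 + 13.29) = 3.886 V.
Stage 2 is unloaded, so V_B = V_A · R4/(R3+R4) = 3.886 × 24.7/52.40 = 1.832 V.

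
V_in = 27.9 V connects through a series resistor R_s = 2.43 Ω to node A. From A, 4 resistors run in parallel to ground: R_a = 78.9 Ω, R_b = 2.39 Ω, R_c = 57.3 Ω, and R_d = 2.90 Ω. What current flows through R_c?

I ≈ 0.166 A

Equivalent of the parallel group: R_p = 1.260 Ω.
V_A by voltage divider: V_A = 27.9 × 1.260/(2.43 + 1.260) = 9.529 V.
Branch current I = V_A/R_c = 9.529/57.3 = 0.1663 A.
(Equivalently: I_total = 7.560 A, then current-divider fraction G_k/ΣG = 0.02200.)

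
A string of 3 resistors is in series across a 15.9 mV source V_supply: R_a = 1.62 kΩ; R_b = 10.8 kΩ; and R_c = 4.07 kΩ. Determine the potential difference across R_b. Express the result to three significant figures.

Total series resistance ΣR = 1.62 + 10.8 + 4.07 = 16.49 kΩ.
V = V_supply · R/ΣR = 15.9 × 0.6549 = 10.41 mV.

V ≈ 10.4 mV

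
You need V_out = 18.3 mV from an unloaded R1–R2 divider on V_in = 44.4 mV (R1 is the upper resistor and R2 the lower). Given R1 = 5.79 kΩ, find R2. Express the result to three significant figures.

The divider ratio is R2/(R1+R2) = 18.3/44.4 = 0.4122.
R2 = R1 · 0.4122/(1 − 0.4122) = 4.060 kΩ.

R2 ≈ 4.06 kΩ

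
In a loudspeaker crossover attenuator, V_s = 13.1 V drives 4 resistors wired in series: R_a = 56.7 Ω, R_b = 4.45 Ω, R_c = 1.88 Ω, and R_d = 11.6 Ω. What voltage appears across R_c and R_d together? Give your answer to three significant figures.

Total series resistance ΣR = 56.7 + 4.45 + 1.88 + 11.6 = 74.63 Ω.
R_{R_c..R_d} = 1.88 + 11.6 = 13.48 Ω.
Voltage divider: V = V_s · (13.48 / 74.63) = 13.1 × 0.1806 = 2.366 V.

V ≈ 2.37 V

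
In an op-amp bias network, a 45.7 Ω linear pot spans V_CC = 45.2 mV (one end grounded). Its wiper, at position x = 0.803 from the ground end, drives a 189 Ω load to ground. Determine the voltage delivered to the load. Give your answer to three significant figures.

V_out ≈ 35.0 mV

The pot divides into 9.003 Ω above the wiper and 36.70 Ω below.
R_L loads the lower segment: effective lower R = 30.73 Ω.
Then V_out = V_CC · 30.73/(9.003 + 30.73) = 34.96 mV.
(Unloaded: V_out = x·V_CC = 36.3 mV.)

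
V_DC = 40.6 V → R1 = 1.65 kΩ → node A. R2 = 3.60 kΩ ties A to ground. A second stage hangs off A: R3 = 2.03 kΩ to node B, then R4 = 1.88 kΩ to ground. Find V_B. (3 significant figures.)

The second stage (R3 + R4 = 3.910 kΩ) loads node A in parallel with R2.
Effective lower resistance at A: R2 ‖ 3.910 = 1.874 kΩ.
So V_A = 40.6 × 0.5318 = 21.59 V.
Then the unloaded second divider: V_B = V_A × R4/(R3+R4) = 21.59 × 0.4808 = 10.38 V.

V_B ≈ 10.4 V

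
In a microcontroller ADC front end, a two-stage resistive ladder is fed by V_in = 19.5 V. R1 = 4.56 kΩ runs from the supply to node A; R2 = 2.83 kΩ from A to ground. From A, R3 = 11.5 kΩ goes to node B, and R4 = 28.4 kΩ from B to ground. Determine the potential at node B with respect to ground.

V_B ≈ 5.09 V

Looking into the second stage from A: R3 + R4 = 39.90 kΩ appears in parallel with R2.
Effective lower resistance at A: R2 ‖ 39.90 = 2.643 kΩ.
V_A = 19.5 × 2.643/(4.56 + 2.643) = 7.154 V.
Then the unloaded second divider: V_B = V_A × R4/(R3+R4) = 7.154 × 0.7118 = 5.092 V.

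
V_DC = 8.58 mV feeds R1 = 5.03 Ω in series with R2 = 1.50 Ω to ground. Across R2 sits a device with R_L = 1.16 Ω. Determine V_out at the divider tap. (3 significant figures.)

V_out ≈ 0.987 mV

First combine the lower leg with the load: R2 ‖ R_L = 0.6541 Ω.
Then V_out = V_DC · R2'/(R1 + R2') = 8.58 × 0.6541/5.684 = 0.9874 mV.
(Unloaded it would be 1.97 mV; the load pulls it down.)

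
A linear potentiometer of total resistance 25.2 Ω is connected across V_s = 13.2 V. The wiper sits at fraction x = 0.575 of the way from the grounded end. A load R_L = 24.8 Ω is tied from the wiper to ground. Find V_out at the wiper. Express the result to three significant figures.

V_out ≈ 6.08 V

Split the track: R_lower = x·R_p = 14.49 Ω, R_upper = (1−x)·R_p = 10.71 Ω.
R_L loads the lower segment: effective lower R = 9.146 Ω.
Then V_out = V_s · 9.146/(10.71 + 9.146) = 6.080 V.
(Unloaded: V_out = x·V_s = 7.59 V.)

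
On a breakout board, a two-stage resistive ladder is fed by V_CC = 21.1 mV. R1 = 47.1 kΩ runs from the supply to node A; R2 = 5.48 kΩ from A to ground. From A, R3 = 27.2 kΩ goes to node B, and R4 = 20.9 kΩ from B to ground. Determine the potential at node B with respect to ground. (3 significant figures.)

The second stage (R3 + R4 = 48.10 kΩ) loads node A in parallel with R2.
R2 ‖ (R3+R4) = 4.920 kΩ.
So V_A = 21.1 × 0.09457 = 1.995 mV.
V_B = V_A × 0.4345 = 0.8670 mV.

V_B ≈ 0.867 mV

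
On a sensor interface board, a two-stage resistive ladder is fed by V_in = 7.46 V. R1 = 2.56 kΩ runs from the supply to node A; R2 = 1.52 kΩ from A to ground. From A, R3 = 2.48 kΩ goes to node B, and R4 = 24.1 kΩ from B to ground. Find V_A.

Node A sees R2 in parallel with the series input of stage 2, R3 + R4 = 26.58 kΩ.
Effective lower resistance at A: R2 ‖ 26.58 = 1.438 kΩ.
First divider: V_A = V_in · 1.438/(2.56 + 1.438) = 2.683 V.

V_A ≈ 2.68 V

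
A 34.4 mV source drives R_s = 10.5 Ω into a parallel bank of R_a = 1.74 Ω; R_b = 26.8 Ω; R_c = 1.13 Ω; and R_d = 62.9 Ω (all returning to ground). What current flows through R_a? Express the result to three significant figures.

I ≈ 1.17 mA

Parallel bank: R_p = 1/(1/1.74 + 1/26.8 + 1/1.13 + 1/62.9) = 0.6610 Ω.
Node voltage V_A = V_supply · R_p/(R_s + R_p) = 34.4 × 0.05922 = 2.037 mV.
Branch current I = V_A/R_a = 2.037/1.74 = 1.171 mA.
(Equivalently: I_total = 3.082 mA, then current-divider fraction G_k/ΣG = 0.3799.)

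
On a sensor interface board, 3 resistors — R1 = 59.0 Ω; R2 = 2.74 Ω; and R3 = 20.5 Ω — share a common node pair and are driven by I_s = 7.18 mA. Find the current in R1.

ΣG = 1/59.0 + 1/2.74 + 1/20.5 = 0.4307.
Current divider: I(R1) = I_s · G_k/ΣG = 7.18 × (0.01695/0.4307) = 7.18 × 0.03935 = 0.2826 mA.

I ≈ 0.283 mA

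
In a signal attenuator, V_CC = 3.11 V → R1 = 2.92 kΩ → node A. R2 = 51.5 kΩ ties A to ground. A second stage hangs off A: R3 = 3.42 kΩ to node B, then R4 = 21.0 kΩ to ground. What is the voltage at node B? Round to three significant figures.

The second stage (R3 + R4 = 24.42 kΩ) loads node A in parallel with R2.
R2 ‖ (R3+R4) = 16.57 kΩ.
First divider: V_A = V_CC · 16.57/(2.92 + 16.57) = 2.644 V.
V_B = V_A × 0.8600 = 2.274 V.

V_B ≈ 2.27 V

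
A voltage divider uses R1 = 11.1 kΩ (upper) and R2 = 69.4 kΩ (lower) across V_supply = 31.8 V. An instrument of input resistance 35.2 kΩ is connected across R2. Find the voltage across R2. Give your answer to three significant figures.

V_out ≈ 21.6 V

First combine the lower leg with the load: R2 ‖ R_L = 23.35 kΩ.
Now apply the divider: V_out = 31.8 × 0.6778 = 21.56 V.
(Unloaded it would be 27.4 V; the load pulls it down.)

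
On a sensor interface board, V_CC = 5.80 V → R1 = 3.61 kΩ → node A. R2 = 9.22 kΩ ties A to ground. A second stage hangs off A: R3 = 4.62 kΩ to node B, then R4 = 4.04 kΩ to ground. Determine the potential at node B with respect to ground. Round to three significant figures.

V_B ≈ 1.50 V

The second stage (R3 + R4 = 8.660 kΩ) loads node A in parallel with R2.
Effective lower resistance at A: R2 ‖ 8.660 = 4.466 kΩ.
V_A = 5.80 × 4.466/(3.61 + 4.466) = 3.207 V.
Then the unloaded second divider: V_B = V_A × R4/(R3+R4) = 3.207 × 0.4665 = 1.496 V.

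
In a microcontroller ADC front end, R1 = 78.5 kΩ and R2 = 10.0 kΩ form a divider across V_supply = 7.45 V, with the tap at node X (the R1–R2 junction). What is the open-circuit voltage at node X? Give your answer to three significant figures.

V_th ≈ 0.842 V

Open-circuit (no load on X): V_th = V_supply · R2/(R1 + R2) = 7.45 × 10.0/(78.50 + 10.0) = 0.8418 V.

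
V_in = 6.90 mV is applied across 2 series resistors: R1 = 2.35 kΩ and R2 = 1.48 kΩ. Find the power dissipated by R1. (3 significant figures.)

ΣR = 3.830 kΩ → I = 6.90/3.830 = 1.802 µA.
P = I²R = 3.246 × 2.35 = 7.627 nW.

P ≈ 7.63 nW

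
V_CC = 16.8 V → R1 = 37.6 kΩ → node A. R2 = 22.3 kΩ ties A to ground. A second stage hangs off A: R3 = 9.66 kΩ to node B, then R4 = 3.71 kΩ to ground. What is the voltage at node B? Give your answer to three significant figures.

Node A sees R2 in parallel with the series input of stage 2, R3 + R4 = 13.37 kΩ.
R2 ‖ (R3+R4) = 8.359 kΩ.
First divider: V_A = V_CC · 8.359/(37.6 + 8.359) = 3.055 V.
Then the unloaded second divider: V_B = V_A × R4/(R3+R4) = 3.055 × 0.2775 = 0.8478 V.

V_B ≈ 0.848 V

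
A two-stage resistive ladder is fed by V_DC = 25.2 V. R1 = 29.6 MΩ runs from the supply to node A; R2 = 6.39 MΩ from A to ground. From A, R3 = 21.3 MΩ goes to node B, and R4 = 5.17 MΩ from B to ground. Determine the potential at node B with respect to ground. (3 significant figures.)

V_B ≈ 0.729 V

Node A sees R2 in parallel with the series input of stage 2, R3 + R4 = 26.47 MΩ.
R2 ‖ (R3+R4) = 5.147 MΩ.
V_A = 25.2 × 5.147/(29.6 + 5.147) = 3.733 V.
Stage 2 is unloaded, so V_B = V_A · R4/(R3+R4) = 3.733 × 5.17/26.47 = 0.7291 V.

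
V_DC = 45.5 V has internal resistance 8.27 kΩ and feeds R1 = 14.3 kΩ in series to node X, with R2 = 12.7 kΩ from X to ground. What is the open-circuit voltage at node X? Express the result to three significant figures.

V_th ≈ 16.4 V

R1' = 8.27 + 14.3 = 22.57 kΩ (source resistance + R1).
V_th is the unloaded tap voltage: V_DC · R2/(R1'+R2) = 45.5 × 0.3601 = 16.38 V.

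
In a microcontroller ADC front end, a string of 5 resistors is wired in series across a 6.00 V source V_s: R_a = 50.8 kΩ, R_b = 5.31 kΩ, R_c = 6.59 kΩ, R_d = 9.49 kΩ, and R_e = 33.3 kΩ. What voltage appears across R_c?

ΣR = 50.8 + 5.31 + 6.59 + 9.49 + 33.3 = 105.5 kΩ.
By the voltage-divider rule, V = 6.00 × 6.590/105.5 = 0.3748 V.

V ≈ 0.375 V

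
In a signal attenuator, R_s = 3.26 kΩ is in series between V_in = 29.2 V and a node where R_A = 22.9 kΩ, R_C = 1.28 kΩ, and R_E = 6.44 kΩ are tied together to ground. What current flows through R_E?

Parallel bank: R_p = 1/(1/22.9 + 1/1.28 + 1/6.44) = 1.020 kΩ.
V_A by voltage divider: V_A = 29.2 × 1.020/(3.26 + 1.020) = 6.960 V.
I(R_E) = V_A / R_E = 6.960/6.44 = 1.081 mA.
(Check via current divider: I_total = 6.822 mA; share G_k/ΣG = 0.1584 → same result.)

I ≈ 1.08 mA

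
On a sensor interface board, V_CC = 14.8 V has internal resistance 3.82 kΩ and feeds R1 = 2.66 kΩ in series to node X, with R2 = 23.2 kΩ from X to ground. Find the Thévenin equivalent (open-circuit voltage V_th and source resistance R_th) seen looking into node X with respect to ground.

R1' = 3.82 + 2.66 = 6.480 kΩ (source resistance + R1).
Open-circuit (no load on X): V_th = V_CC · R2/(R1' + R2) = 14.8 × 23.2/(6.480 + 23.2) = 11.57 V.
Zeroing V_CC shorts the top of R1' to ground, so R_th = R1' ‖ R2 = 5.065 kΩ.

V_th ≈ 11.6 V, R_th ≈ 5.07 kΩ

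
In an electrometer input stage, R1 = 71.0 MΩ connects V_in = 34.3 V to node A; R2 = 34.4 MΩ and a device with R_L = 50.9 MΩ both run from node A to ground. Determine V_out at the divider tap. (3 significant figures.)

V_out ≈ 7.69 V

The load sits in parallel with R2, giving an effective lower resistance R2' = R2·R_L/(R2+R_L) = 20.53 MΩ.
Then V_out = V_in · R2'/(R1 + R2') = 34.3 × 20.53/91.53 = 7.693 V.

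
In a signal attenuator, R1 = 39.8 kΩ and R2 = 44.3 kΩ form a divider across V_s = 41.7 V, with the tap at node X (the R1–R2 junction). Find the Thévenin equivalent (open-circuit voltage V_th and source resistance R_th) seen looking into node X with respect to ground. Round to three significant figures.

V_th is the unloaded tap voltage: V_s · R2/(R1+R2) = 41.7 × 0.5268 = 21.97 V.
With V_s suppressed (replaced by a short), R_th = R1 ‖ R2 = (39.80 × 44.3)/(39.80 + 44.3) = 20.96 kΩ.

V_th ≈ 22.0 V, R_th ≈ 21.0 kΩ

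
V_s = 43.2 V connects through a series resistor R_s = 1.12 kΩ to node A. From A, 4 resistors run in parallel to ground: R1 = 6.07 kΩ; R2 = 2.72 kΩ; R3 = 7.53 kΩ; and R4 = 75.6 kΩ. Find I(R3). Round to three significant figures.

Combine the parallel branches: R_p = (1/6.07 + 1/2.72 + 1/7.53 + 1/75.6)⁻¹ = 1.474 kΩ.
Node voltage V_A = V_s · R_p/(R_s + R_p) = 43.2 × 0.5682 = 24.55 V.
I(R3) = V_A / R3 = 24.55/7.53 = 3.260 mA.
(Check via current divider: I_total = 16.65 mA; share G_k/ΣG = 0.1958 → same result.)

I ≈ 3.26 mA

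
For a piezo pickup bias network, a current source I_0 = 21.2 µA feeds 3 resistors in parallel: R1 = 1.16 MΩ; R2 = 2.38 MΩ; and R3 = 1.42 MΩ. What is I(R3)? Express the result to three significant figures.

I ≈ 7.52 µA

Total conductance ΣG = 1/1.16 + 1/2.38 + 1/1.42 = 1.986 (units of 1/MΩ).
By the current-divider rule, I = I_0 · G_k/ΣG = 21.2 × 0.3545 = 7.516 µA.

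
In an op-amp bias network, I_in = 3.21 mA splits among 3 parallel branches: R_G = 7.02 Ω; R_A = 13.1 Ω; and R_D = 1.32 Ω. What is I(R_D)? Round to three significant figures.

I ≈ 2.49 mA

Conductances: ΣG = 1/7.02 + 1/13.1 + 1/1.32 = 0.9764 (1/Ω).
R_D takes the fraction G_k/ΣG = 0.7576/0.9764 = 0.7759, so I = 3.21 × 0.7759 = 2.491 mA.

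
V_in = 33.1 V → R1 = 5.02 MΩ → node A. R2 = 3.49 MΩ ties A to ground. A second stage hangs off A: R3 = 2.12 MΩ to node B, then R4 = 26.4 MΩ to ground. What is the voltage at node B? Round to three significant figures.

V_B ≈ 11.7 V

Node A sees R2 in parallel with the series input of stage 2, R3 + R4 = 28.52 MΩ.
Effective lower resistance at A: R2 ‖ 28.52 = 3.109 MΩ.
So V_A = 33.1 × 0.3825 = 12.66 V.
V_B = V_A × 0.9257 = 11.72 V.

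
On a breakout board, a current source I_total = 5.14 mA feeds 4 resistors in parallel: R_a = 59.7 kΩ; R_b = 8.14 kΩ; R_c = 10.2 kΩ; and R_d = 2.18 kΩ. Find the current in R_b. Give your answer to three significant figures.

I ≈ 0.907 mA

Total conductance ΣG = 1/59.7 + 1/8.14 + 1/10.2 + 1/2.18 = 0.6964 (units of 1/kΩ).
Current divider: I(R_b) = I_total · G_k/ΣG = 5.14 × (0.1229/0.6964) = 5.14 × 0.1764 = 0.9068 mA.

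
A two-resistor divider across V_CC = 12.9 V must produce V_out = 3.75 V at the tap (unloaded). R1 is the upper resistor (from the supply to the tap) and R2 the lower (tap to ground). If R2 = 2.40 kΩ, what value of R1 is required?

R1 ≈ 5.86 kΩ

Required fraction k = V_out/V_CC = 0.2907.
So R1 = R2 · (V_CC/V_out − 1) = 2.40 × (12.9/3.75 − 1) = 2.40 × 2.440 = 5.856 kΩ.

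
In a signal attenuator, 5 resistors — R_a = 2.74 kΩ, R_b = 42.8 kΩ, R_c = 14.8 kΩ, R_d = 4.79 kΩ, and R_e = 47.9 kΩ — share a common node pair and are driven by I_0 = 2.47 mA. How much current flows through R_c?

Conductances: ΣG = 1/2.74 + 1/42.8 + 1/14.8 + 1/4.79 + 1/47.9 = 0.6855 (1/kΩ).
R_c takes the fraction G_k/ΣG = 0.06757/0.6855 = 0.09856, so I = 2.47 × 0.09856 = 0.2434 mA.

I ≈ 0.243 mA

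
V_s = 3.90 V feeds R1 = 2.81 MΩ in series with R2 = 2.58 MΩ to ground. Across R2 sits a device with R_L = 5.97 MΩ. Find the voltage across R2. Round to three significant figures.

R2 ‖ R_L = (2.58 × 5.97)/(2.58 + 5.97) = 1.801 MΩ.
Then V_out = V_s · R2'/(R1 + R2') = 3.90 × 1.801/4.611 = 1.524 V.

V_out ≈ 1.52 V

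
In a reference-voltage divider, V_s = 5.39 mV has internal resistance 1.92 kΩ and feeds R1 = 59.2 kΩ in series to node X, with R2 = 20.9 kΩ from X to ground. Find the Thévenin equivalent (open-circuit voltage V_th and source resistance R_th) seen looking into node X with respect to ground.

V_th ≈ 1.37 mV, R_th ≈ 15.6 kΩ

R1' = 1.92 + 59.2 = 61.12 kΩ (source resistance + R1).
Open-circuit (no load on X): V_th = V_s · R2/(R1' + R2) = 5.39 × 20.9/(61.12 + 20.9) = 1.373 mV.
With V_s suppressed (replaced by a short), R_th = R1' ‖ R2 = (61.12 × 20.9)/(61.12 + 20.9) = 15.57 kΩ.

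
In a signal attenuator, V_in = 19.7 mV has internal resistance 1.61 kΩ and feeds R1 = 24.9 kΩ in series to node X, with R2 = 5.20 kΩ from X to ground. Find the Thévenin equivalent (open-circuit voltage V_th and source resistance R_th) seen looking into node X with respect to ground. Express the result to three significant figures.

R1' = 1.61 + 24.9 = 26.51 kΩ (source resistance + R1).
Open-circuit (no load on X): V_th = V_in · R2/(R1' + R2) = 19.7 × 5.20/(26.51 + 5.20) = 3.231 mV.
With V_in suppressed (replaced by a short), R_th = R1' ‖ R2 = (26.51 × 5.20)/(26.51 + 5.20) = 4.347 kΩ.

V_th ≈ 3.23 mV, R_th ≈ 4.35 kΩ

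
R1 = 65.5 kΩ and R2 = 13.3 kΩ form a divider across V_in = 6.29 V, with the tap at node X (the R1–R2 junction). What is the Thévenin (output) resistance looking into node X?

Zeroing V_in shorts the top of R1 to ground, so R_th = R1 ‖ R2 = 11.06 kΩ.

R_th ≈ 11.1 kΩ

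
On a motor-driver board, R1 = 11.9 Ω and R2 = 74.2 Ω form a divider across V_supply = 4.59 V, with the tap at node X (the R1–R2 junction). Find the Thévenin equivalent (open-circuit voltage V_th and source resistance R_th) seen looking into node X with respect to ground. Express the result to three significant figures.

V_th ≈ 3.96 V, R_th ≈ 10.3 Ω

With X open, the divider is unloaded: V_th = 4.59 × 74.2/86.10 = 3.956 V.
Looking into X with the source shorted: R_th = R1·R2/(R1+R2) = 11.90 × 74.2/86.10 = 10.26 Ω.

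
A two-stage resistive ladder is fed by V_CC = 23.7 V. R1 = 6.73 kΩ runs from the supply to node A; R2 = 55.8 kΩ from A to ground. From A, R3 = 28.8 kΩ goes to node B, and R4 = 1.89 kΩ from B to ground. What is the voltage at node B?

V_B ≈ 1.09 V

Node A sees R2 in parallel with the series input of stage 2, R3 + R4 = 30.69 kΩ.
Effective lower resistance at A: R2 ‖ 30.69 = 19.80 kΩ.
V_A = 23.7 × 19.80/(6.73 + 19.80) = 17.69 V.
V_B = V_A × 0.06158 = 1.089 V.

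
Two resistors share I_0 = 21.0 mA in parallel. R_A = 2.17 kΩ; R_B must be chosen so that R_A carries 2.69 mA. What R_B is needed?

R_B ≈ 0.319 kΩ

The fraction through R_A equals R_B/(R_A+R_B).
With f = 0.1281, R_B = R_A · f/(1−f) = 2.17 × 0.1469 = 0.3188 kΩ.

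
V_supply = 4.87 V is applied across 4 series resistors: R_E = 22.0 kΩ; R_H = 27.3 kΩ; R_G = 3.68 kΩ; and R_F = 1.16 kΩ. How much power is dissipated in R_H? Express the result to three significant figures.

ΣR = 54.14 kΩ → I = 4.87/54.14 = 0.08995 mA.
P(R_H) = I²·R_H = (0.08995)² × 27.3 = 0.2209 mW.

P ≈ 0.221 mW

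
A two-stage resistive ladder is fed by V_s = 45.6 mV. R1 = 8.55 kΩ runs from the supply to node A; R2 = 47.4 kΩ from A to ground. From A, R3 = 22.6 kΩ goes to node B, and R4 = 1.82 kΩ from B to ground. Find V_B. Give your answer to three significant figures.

Node A sees R2 in parallel with the series input of stage 2, R3 + R4 = 24.42 kΩ.
Effective lower resistance at A: R2 ‖ 24.42 = 16.12 kΩ.
First divider: V_A = V_s · 16.12/(8.55 + 16.12) = 29.79 mV.
Then the unloaded second divider: V_B = V_A × R4/(R3+R4) = 29.79 × 0.07453 = 2.221 mV.

V_B ≈ 2.22 mV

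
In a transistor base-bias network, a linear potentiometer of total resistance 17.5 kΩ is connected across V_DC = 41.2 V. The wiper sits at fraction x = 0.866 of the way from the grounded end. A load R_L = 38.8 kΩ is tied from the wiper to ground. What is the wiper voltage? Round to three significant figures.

V_out ≈ 33.9 V

The pot divides into 2.345 kΩ above the wiper and 15.15 kΩ below.
R_L loads the lower segment: effective lower R = 10.90 kΩ.
V_out = 41.2 × 10.90/(2.345 + 10.90) = 33.90 V.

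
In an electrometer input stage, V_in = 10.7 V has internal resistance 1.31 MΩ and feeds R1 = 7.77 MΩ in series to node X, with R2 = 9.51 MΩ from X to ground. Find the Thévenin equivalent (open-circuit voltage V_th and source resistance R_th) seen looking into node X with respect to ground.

V_th ≈ 5.47 V, R_th ≈ 4.65 MΩ

R1' = 1.31 + 7.77 = 9.080 MΩ (source resistance + R1).
With X open, the divider is unloaded: V_th = 10.7 × 9.51/18.59 = 5.474 V.
Zeroing V_in shorts the top of R1' to ground, so R_th = R1' ‖ R2 = 4.645 MΩ.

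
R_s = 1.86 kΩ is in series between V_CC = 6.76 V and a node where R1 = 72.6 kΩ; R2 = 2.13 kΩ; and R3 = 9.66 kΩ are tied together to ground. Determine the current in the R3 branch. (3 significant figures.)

Parallel bank: R_p = 1/(1/72.6 + 1/2.13 + 1/9.66) = 1.704 kΩ.
V_A by voltage divider: V_A = 6.76 × 1.704/(1.86 + 1.704) = 3.232 V.
I(R3) = V_A / R3 = 3.232/9.66 = 0.3346 mA.

I ≈ 0.335 mA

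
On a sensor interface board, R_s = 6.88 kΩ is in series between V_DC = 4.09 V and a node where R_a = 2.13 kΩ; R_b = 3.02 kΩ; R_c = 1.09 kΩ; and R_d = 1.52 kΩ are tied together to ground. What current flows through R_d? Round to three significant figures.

I ≈ 0.155 mA

Parallel bank: R_p = 1/(1/2.13 + 1/3.02 + 1/1.09 + 1/1.52) = 0.4209 kΩ.
V_A by voltage divider: V_A = 4.09 × 0.4209/(6.88 + 0.4209) = 0.2358 V.
I(R_d) = V_A / R_d = 0.2358/1.52 = 0.1551 mA.
(Check via current divider: I_total = 0.5602 mA; share G_k/ΣG = 0.2769 → same result.)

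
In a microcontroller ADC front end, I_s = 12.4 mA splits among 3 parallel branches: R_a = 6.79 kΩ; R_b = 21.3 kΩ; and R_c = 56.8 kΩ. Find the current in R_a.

ΣG = 1/6.79 + 1/21.3 + 1/56.8 = 0.2118.
R_a takes the fraction G_k/ΣG = 0.1473/0.2118 = 0.6953, so I = 12.4 × 0.6953 = 8.621 mA.

I ≈ 8.62 mA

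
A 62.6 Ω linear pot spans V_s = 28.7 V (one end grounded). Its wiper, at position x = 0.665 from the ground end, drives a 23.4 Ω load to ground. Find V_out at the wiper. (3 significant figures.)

The pot divides into 20.97 Ω above the wiper and 41.63 Ω below.
Lower segment in parallel with the load: 41.63 ‖ 23.4 = 14.98 Ω.
Loaded-divider output: V_out = 28.7 × 0.4167 = 11.96 V.
(Unloaded: V_out = x·V_s = 19.1 V.)

V_out ≈ 12.0 V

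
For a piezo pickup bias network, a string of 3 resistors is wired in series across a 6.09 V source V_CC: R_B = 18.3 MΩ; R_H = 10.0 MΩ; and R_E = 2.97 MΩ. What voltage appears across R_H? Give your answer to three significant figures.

V ≈ 1.95 V

Series total: ΣR = 18.3 + 10.0 + 2.97 = 31.27 MΩ.
By the voltage-divider rule, V = 6.09 × 10.00/31.27 = 1.948 V.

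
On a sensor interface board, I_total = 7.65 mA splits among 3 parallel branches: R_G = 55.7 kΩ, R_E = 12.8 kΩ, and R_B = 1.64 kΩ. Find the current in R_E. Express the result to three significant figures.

ΣG = 1/55.7 + 1/12.8 + 1/1.64 = 0.7058.
Current divider: I(R_E) = I_total · G_k/ΣG = 7.65 × (0.07812/0.7058) = 7.65 × 0.1107 = 0.8467 mA.

I ≈ 0.847 mA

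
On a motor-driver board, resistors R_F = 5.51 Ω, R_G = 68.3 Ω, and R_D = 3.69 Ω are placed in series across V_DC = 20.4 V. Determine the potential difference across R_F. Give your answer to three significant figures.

V ≈ 1.45 V

ΣR = 5.51 + 68.3 + 3.69 = 77.50 Ω.
By the voltage-divider rule, V = 20.4 × 5.510/77.50 = 1.450 V.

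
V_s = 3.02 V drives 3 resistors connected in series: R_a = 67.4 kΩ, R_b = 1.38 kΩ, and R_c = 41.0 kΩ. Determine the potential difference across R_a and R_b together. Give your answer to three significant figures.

V ≈ 1.89 V

ΣR = 67.4 + 1.38 + 41.0 = 109.8 kΩ.
R_{R_a..R_b} = 67.4 + 1.38 = 68.78 kΩ.
Voltage divider: V = V_s · (68.78 / 109.8) = 3.02 × 0.6265 = 1.892 V.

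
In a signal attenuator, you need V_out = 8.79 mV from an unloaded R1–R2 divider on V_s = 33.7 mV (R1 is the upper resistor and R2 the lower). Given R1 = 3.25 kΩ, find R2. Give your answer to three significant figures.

R2 ≈ 1.15 kΩ

The divider ratio is R2/(R1+R2) = 8.79/33.7 = 0.2608.
R2 = R1 · 0.2608/(1 − 0.2608) = 1.147 kΩ.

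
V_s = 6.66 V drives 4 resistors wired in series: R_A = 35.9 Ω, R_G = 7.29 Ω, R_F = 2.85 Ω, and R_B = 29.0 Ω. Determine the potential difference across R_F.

V ≈ 0.253 V

ΣR = 35.9 + 7.29 + 2.85 + 29.0 = 75.04 Ω.
By the voltage-divider rule, V = 6.66 × 2.850/75.04 = 0.2529 V.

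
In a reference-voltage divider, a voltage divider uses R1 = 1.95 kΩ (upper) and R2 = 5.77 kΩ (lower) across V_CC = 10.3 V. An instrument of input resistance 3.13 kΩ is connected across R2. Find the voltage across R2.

V_out ≈ 5.25 V

R2 ‖ R_L = (5.77 × 3.13)/(5.77 + 3.13) = 2.029 kΩ.
Now apply the divider: V_out = 10.3 × 0.5100 = 5.253 V.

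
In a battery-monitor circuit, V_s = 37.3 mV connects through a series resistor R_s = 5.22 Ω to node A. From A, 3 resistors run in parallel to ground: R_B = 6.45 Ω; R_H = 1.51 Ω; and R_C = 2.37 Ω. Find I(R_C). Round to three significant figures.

Equivalent of the parallel group: R_p = 0.8070 Ω.
Node voltage V_A = V_s · R_p/(R_s + R_p) = 37.3 × 0.1339 = 4.994 mV.
Branch current I = V_A/R_C = 4.994/2.37 = 2.107 mA.

I ≈ 2.11 mA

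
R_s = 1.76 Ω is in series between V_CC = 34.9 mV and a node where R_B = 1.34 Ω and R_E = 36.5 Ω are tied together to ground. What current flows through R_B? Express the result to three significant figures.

Combine the parallel branches: R_p = (1/1.34 + 1/36.5)⁻¹ = 1.293 Ω.
V_A = 34.9 × 1.293/3.053 = 14.78 mV.
Branch current I = V_A/R_B = 14.78/1.34 = 11.03 mA.
(Equivalently: I_total = 11.43 mA, then current-divider fraction G_k/ΣG = 0.9646.)

I ≈ 11.0 mA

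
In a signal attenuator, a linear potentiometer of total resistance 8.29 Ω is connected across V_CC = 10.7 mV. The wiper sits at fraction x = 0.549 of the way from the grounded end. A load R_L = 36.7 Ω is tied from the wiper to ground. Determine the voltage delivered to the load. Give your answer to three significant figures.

V_out ≈ 5.56 mV

The pot divides into 3.739 Ω above the wiper and 4.551 Ω below.
R_L loads the lower segment: effective lower R = 4.049 Ω.
Then V_out = V_CC · 4.049/(3.739 + 4.049) = 5.563 mV.
(Unloaded: V_out = x·V_CC = 5.87 mV.)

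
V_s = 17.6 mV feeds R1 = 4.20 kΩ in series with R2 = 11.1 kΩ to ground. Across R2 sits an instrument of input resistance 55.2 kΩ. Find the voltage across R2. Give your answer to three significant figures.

V_out ≈ 12.1 mV

The load sits in parallel with R2, giving an effective lower resistance R2' = R2·R_L/(R2+R_L) = 9.242 kΩ.
Then V_out = V_s · R2'/(R1 + R2') = 17.6 × 9.242/13.44 = 12.10 mV.
(Unloaded it would be 12.8 mV; the load pulls it down.)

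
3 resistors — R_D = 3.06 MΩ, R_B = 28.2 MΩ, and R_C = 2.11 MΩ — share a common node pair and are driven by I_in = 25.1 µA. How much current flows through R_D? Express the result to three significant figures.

Total conductance ΣG = 1/3.06 + 1/28.2 + 1/2.11 = 0.8362 (units of 1/MΩ).
R_D takes the fraction G_k/ΣG = 0.3268/0.8362 = 0.3908, so I = 25.1 × 0.3908 = 9.809 µA.

I ≈ 9.81 µA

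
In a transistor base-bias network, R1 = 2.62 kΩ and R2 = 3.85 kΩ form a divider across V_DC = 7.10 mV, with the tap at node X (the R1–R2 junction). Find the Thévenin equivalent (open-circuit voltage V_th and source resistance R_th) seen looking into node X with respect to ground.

Open-circuit (no load on X): V_th = V_DC · R2/(R1 + R2) = 7.10 × 3.85/(2.620 + 3.85) = 4.225 mV.
With V_DC suppressed (replaced by a short), R_th = R1 ‖ R2 = (2.620 × 3.85)/(2.620 + 3.85) = 1.559 kΩ.

V_th ≈ 4.22 mV, R_th ≈ 1.56 kΩ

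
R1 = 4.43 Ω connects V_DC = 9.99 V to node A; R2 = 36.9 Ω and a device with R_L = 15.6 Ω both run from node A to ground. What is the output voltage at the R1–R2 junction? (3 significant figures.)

V_out ≈ 7.12 V

R2 ‖ R_L = (36.9 × 15.6)/(36.9 + 15.6) = 10.96 Ω.
Voltage divider with the loaded lower leg: V_out = 9.99 × 10.96/(4.43 + 10.96) = 9.99 × 0.7122 = 7.115 V.
(Unloaded it would be 8.92 V; the load pulls it down.)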